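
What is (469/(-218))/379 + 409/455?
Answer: 33579003/37593010 ≈ 0.89322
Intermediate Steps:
(469/(-218))/379 + 409/455 = (469*(-1/218))*(1/379) + 409*(1/455) = -469/218*1/379 + 409/455 = -469/82622 + 409/455 = 33579003/37593010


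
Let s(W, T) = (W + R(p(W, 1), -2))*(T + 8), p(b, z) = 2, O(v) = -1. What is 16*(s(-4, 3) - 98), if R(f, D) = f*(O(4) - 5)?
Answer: -4384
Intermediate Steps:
R(f, D) = -6*f (R(f, D) = f*(-1 - 5) = f*(-6) = -6*f)
s(W, T) = (-12 + W)*(8 + T) (s(W, T) = (W - 6*2)*(T + 8) = (W - 12)*(8 + T) = (-12 + W)*(8 + T))
16*(s(-4, 3) - 98) = 16*((-96 - 12*3 + 8*(-4) + 3*(-4)) - 98) = 16*((-96 - 36 - 32 - 12) - 98) = 16*(-176 - 98) = 16*(-274) = -4384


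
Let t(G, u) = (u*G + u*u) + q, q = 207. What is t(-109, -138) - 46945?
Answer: -12652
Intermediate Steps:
t(G, u) = 207 + u**2 + G*u (t(G, u) = (u*G + u*u) + 207 = (G*u + u**2) + 207 = (u**2 + G*u) + 207 = 207 + u**2 + G*u)
t(-109, -138) - 46945 = (207 + (-138)**2 - 109*(-138)) - 46945 = (207 + 19044 + 15042) - 46945 = 34293 - 46945 = -12652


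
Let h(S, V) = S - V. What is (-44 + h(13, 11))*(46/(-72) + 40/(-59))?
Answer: 19579/354 ≈ 55.308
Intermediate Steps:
(-44 + h(13, 11))*(46/(-72) + 40/(-59)) = (-44 + (13 - 1*11))*(46/(-72) + 40/(-59)) = (-44 + (13 - 11))*(46*(-1/72) + 40*(-1/59)) = (-44 + 2)*(-23/36 - 40/59) = -42*(-2797/2124) = 19579/354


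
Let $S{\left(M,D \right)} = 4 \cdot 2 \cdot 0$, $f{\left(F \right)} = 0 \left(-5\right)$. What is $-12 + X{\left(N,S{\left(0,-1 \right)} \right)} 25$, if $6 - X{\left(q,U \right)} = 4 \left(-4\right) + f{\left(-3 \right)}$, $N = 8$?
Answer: $538$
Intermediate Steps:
$f{\left(F \right)} = 0$
$S{\left(M,D \right)} = 0$ ($S{\left(M,D \right)} = 8 \cdot 0 = 0$)
$X{\left(q,U \right)} = 22$ ($X{\left(q,U \right)} = 6 - \left(4 \left(-4\right) + 0\right) = 6 - \left(-16 + 0\right) = 6 - -16 = 6 + 16 = 22$)
$-12 + X{\left(N,S{\left(0,-1 \right)} \right)} 25 = -12 + 22 \cdot 25 = -12 + 550 = 538$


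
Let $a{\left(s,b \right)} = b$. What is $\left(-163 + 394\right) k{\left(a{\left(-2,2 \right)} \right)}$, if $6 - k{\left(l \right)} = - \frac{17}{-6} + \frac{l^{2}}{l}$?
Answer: $\frac{539}{2} \approx 269.5$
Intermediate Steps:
$k{\left(l \right)} = \frac{19}{6} - l$ ($k{\left(l \right)} = 6 - \left(- \frac{17}{-6} + \frac{l^{2}}{l}\right) = 6 - \left(\left(-17\right) \left(- \frac{1}{6}\right) + l\right) = 6 - \left(\frac{17}{6} + l\right) = \frac{19}{6} - l$)
$\left(-163 + 394\right) k{\left(a{\left(-2,2 \right)} \right)} = \left(-163 + 394\right) \left(\frac{19}{6} - 2\right) = 231 \left(\frac{19}{6} - 2\right) = 231 \cdot \frac{7}{6} = \frac{539}{2}$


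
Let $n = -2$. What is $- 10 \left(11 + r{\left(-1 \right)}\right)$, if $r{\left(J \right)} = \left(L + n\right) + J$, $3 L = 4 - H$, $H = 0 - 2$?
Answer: $-100$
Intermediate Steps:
$H = -2$ ($H = 0 - 2 = -2$)
$L = 2$ ($L = \frac{4 - -2}{3} = \frac{4 + 2}{3} = \frac{1}{3} \cdot 6 = 2$)
$r{\left(J \right)} = J$ ($r{\left(J \right)} = \left(2 - 2\right) + J = 0 + J = J$)
$- 10 \left(11 + r{\left(-1 \right)}\right) = - 10 \left(11 - 1\right) = \left(-10\right) 10 = -100$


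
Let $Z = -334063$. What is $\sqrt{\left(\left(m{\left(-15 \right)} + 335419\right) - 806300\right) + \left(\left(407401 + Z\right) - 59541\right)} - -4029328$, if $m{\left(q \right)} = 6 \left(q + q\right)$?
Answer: $4029328 + 4 i \sqrt{28579} \approx 4.0293 \cdot 10^{6} + 676.21 i$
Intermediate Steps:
$m{\left(q \right)} = 12 q$ ($m{\left(q \right)} = 6 \cdot 2 q = 12 q$)
$\sqrt{\left(\left(m{\left(-15 \right)} + 335419\right) - 806300\right) + \left(\left(407401 + Z\right) - 59541\right)} - -4029328 = \sqrt{\left(\left(12 \left(-15\right) + 335419\right) - 806300\right) + \left(\left(407401 - 334063\right) - 59541\right)} - -4029328 = \sqrt{\left(\left(-180 + 335419\right) - 806300\right) + \left(73338 - 59541\right)} + 4029328 = \sqrt{\left(335239 - 806300\right) + 13797} + 4029328 = \sqrt{-471061 + 13797} + 4029328 = \sqrt{-457264} + 4029328 = 4 i \sqrt{28579} + 4029328 = 4029328 + 4 i \sqrt{28579}$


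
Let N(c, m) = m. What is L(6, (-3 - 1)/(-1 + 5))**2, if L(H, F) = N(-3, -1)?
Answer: 1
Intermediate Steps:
L(H, F) = -1
L(6, (-3 - 1)/(-1 + 5))**2 = (-1)**2 = 1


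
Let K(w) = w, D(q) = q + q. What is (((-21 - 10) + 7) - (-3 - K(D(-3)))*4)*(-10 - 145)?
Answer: 5580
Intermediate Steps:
D(q) = 2*q
(((-21 - 10) + 7) - (-3 - K(D(-3)))*4)*(-10 - 145) = (((-21 - 10) + 7) - (-3 - 2*(-3))*4)*(-10 - 145) = ((-31 + 7) - (-3 - 1*(-6))*4)*(-155) = (-24 - (-3 + 6)*4)*(-155) = (-24 - 3*4)*(-155) = (-24 - 1*12)*(-155) = (-24 - 12)*(-155) = -36*(-155) = 5580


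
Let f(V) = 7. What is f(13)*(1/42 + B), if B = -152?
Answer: -6383/6 ≈ -1063.8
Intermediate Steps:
f(13)*(1/42 + B) = 7*(1/42 - 152) = 7*(-6383/42) = -6383/6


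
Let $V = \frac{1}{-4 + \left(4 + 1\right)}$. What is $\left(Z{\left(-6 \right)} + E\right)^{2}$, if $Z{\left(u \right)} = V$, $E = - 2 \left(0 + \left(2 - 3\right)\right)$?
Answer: $9$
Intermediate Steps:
$V = 1$ ($V = \frac{1}{-4 + 5} = 1^{-1} = 1$)
$E = 2$ ($E = - 2 \left(0 - 1\right) = \left(-2\right) \left(-1\right) = 2$)
$Z{\left(u \right)} = 1$
$\left(Z{\left(-6 \right)} + E\right)^{2} = \left(1 + 2\right)^{2} = 3^{2} = 9$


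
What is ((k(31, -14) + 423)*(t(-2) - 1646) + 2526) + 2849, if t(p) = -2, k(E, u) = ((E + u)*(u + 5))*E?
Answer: 7124735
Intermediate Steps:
k(E, u) = E*(5 + u)*(E + u) (k(E, u) = ((E + u)*(5 + u))*E = ((5 + u)*(E + u))*E = E*(5 + u)*(E + u))
((k(31, -14) + 423)*(t(-2) - 1646) + 2526) + 2849 = ((31*((-14)² + 5*31 + 5*(-14) + 31*(-14)) + 423)*(-2 - 1646) + 2526) + 2849 = ((31*(196 + 155 - 70 - 434) + 423)*(-1648) + 2526) + 2849 = ((31*(-153) + 423)*(-1648) + 2526) + 2849 = ((-4743 + 423)*(-1648) + 2526) + 2849 = (-4320*(-1648) + 2526) + 2849 = (7119360 + 2526) + 2849 = 7121886 + 2849 = 7124735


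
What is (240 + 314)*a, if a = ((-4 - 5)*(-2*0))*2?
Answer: 0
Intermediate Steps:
a = 0 (a = -9*0*2 = 0*2 = 0)
(240 + 314)*a = (240 + 314)*0 = 554*0 = 0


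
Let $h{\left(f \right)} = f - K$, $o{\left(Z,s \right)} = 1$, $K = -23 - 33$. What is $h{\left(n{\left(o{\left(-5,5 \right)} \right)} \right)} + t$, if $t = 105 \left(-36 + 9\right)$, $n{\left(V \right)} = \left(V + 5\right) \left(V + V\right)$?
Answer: $-2767$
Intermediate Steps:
$K = -56$
$n{\left(V \right)} = 2 V \left(5 + V\right)$ ($n{\left(V \right)} = \left(5 + V\right) 2 V = 2 V \left(5 + V\right)$)
$t = -2835$ ($t = 105 \left(-27\right) = -2835$)
$h{\left(f \right)} = 56 + f$ ($h{\left(f \right)} = f - -56 = f + 56 = 56 + f$)
$h{\left(n{\left(o{\left(-5,5 \right)} \right)} \right)} + t = \left(56 + 2 \cdot 1 \left(5 + 1\right)\right) - 2835 = \left(56 + 2 \cdot 1 \cdot 6\right) - 2835 = \left(56 + 12\right) - 2835 = 68 - 2835 = -2767$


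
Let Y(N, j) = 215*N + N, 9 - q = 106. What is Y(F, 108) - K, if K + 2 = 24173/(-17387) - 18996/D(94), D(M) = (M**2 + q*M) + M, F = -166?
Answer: -29380929138/817189 ≈ -35954.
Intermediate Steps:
q = -97 (q = 9 - 1*106 = 9 - 106 = -97)
Y(N, j) = 216*N
D(M) = M**2 - 96*M (D(M) = (M**2 - 97*M) + M = M**2 - 96*M)
K = 79800354/817189 (K = -2 + (24173/(-17387) - 18996*1/(94*(-96 + 94))) = -2 + (24173*(-1/17387) - 18996/(94*(-2))) = -2 + (-24173/17387 - 18996/(-188)) = -2 + (-24173/17387 - 18996*(-1/188)) = -2 + (-24173/17387 + 4749/47) = -2 + 81434732/817189 = 79800354/817189 ≈ 97.652)
Y(F, 108) - K = 216*(-166) - 1*79800354/817189 = -35856 - 79800354/817189 = -29380929138/817189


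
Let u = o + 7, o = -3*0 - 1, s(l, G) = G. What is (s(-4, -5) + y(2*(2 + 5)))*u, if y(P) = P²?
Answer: 1146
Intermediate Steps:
o = -1 (o = 0 - 1 = -1)
u = 6 (u = -1 + 7 = 6)
(s(-4, -5) + y(2*(2 + 5)))*u = (-5 + (2*(2 + 5))²)*6 = (-5 + (2*7)²)*6 = (-5 + 14²)*6 = (-5 + 196)*6 = 191*6 = 1146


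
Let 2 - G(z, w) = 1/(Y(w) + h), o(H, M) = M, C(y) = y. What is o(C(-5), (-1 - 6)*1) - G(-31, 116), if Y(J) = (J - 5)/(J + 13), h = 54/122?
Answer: -28139/3418 ≈ -8.2326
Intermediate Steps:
h = 27/61 (h = 54*(1/122) = 27/61 ≈ 0.44262)
Y(J) = (-5 + J)/(13 + J)
G(z, w) = 2 - 1/(27/61 + (-5 + w)/(13 + w)) (G(z, w) = 2 - 1/((-5 + w)/(13 + w) + 27/61) = 2 - 1/(27/61 + (-5 + w)/(13 + w)))
o(C(-5), (-1 - 6)*1) - G(-31, 116) = (-1 - 6)*1 - (-701 + 115*116)/(2*(23 + 44*116)) = -7*1 - (-701 + 13340)/(2*(23 + 5104)) = -7 - 12639/(2*5127) = -7 - 1*4213/3418 = -7 - 4213/3418 = -28139/3418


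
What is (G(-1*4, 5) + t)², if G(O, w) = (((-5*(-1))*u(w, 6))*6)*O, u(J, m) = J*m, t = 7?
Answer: 12909649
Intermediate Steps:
G(O, w) = 180*O*w (G(O, w) = (((-5*(-1))*(w*6))*6)*O = ((5*(6*w))*6)*O = ((30*w)*6)*O = (180*w)*O = 180*O*w)
(G(-1*4, 5) + t)² = (180*(-1*4)*5 + 7)² = (180*(-4)*5 + 7)² = (-3600 + 7)² = (-3593)² = 12909649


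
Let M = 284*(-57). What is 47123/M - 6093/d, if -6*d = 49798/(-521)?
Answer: -155337451069/403065012 ≈ -385.39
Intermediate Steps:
M = -16188
d = 24899/1563 (d = -24899/(3*(-521)) = -24899*(-1)/(3*521) = -⅙*(-49798/521) = 24899/1563 ≈ 15.930)
47123/M - 6093/d = 47123/(-16188) - 6093/24899/1563 = 47123*(-1/16188) - 6093*1563/24899 = -47123/16188 - 9523359/24899 = -155337451069/403065012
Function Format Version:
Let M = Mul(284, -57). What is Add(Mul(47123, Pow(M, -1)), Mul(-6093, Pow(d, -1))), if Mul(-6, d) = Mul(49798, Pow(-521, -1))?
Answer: Rational(-155337451069, 403065012) ≈ -385.39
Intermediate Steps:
M = -16188
d = Rational(24899, 1563) (d = Mul(Rational(-1, 6), Mul(49798, Pow(-521, -1))) = Mul(Rational(-1, 6), Mul(49798, Rational(-1, 521))) = Mul(Rational(-1, 6), Rational(-49798, 521)) = Rational(24899, 1563) ≈ 15.930)
Add(Mul(47123, Pow(M, -1)), Mul(-6093, Pow(d, -1))) = Add(Mul(47123, Pow(-16188, -1)), Mul(-6093, Pow(Rational(24899, 1563), -1))) = Add(Mul(47123, Rational(-1, 16188)), Mul(-6093, Rational(1563, 24899))) = Add(Rational(-47123, 16188), Rational(-9523359, 24899)) = Rational(-155337451069, 403065012)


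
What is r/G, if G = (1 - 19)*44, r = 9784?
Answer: -1223/99 ≈ -12.354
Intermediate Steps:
G = -792 (G = -18*44 = -792)
r/G = 9784/(-792) = 9784*(-1/792) = -1223/99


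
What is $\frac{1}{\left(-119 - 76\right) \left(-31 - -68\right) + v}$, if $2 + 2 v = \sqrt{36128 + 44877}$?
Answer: $- \frac{28864}{208201619} - \frac{2 \sqrt{81005}}{208201619} \approx -0.00014137$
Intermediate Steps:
$v = -1 + \frac{\sqrt{81005}}{2}$ ($v = -1 + \frac{\sqrt{36128 + 44877}}{2} = -1 + \frac{\sqrt{81005}}{2} \approx 141.31$)
$\frac{1}{\left(-119 - 76\right) \left(-31 - -68\right) + v} = \frac{1}{\left(-119 - 76\right) \left(-31 - -68\right) - \left(1 - \frac{\sqrt{81005}}{2}\right)} = \frac{1}{- 195 \left(-31 + 68\right) - \left(1 - \frac{\sqrt{81005}}{2}\right)} = \frac{1}{\left(-195\right) 37 - \left(1 - \frac{\sqrt{81005}}{2}\right)} = \frac{1}{-7215 - \left(1 - \frac{\sqrt{81005}}{2}\right)} = \frac{1}{-7216 + \frac{\sqrt{81005}}{2}}$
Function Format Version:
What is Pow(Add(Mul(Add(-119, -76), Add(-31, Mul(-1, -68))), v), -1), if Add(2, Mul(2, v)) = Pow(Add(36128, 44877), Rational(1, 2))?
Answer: Add(Rational(-28864, 208201619), Mul(Rational(-2, 208201619), Pow(81005, Rational(1, 2)))) ≈ -0.00014137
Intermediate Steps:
v = Add(-1, Mul(Rational(1, 2), Pow(81005, Rational(1, 2)))) (v = Add(-1, Mul(Rational(1, 2), Pow(Add(36128, 44877), Rational(1, 2)))) = Add(-1, Mul(Rational(1, 2), Pow(81005, Rational(1, 2)))) ≈ 141.31)
Pow(Add(Mul(Add(-119, -76), Add(-31, Mul(-1, -68))), v), -1) = Pow(Add(Mul(Add(-119, -76), Add(-31, Mul(-1, -68))), Add(-1, Mul(Rational(1, 2), Pow(81005, Rational(1, 2))))), -1) = Pow(Add(Mul(-195, Add(-31, 68)), Add(-1, Mul(Rational(1, 2), Pow(81005, Rational(1, 2))))), -1) = Pow(Add(Mul(-195, 37), Add(-1, Mul(Rational(1, 2), Pow(81005, Rational(1, 2))))), -1) = Pow(Add(-7215, Add(-1, Mul(Rational(1, 2), Pow(81005, Rational(1, 2))))), -1) = Pow(Add(-7216, Mul(Rational(1, 2), Pow(81005, Rational(1, 2)))), -1)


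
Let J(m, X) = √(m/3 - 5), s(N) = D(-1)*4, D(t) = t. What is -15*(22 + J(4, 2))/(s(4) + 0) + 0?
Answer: 165/2 + 5*I*√33/4 ≈ 82.5 + 7.1807*I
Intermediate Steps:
s(N) = -4 (s(N) = -1*4 = -4)
J(m, X) = √(-5 + m/3) (J(m, X) = √(m*(⅓) - 5) = √(m/3 - 5) = √(-5 + m/3))
-15*(22 + J(4, 2))/(s(4) + 0) + 0 = -15*(22 + √(-45 + 3*4)/3)/(-4 + 0) + 0 = -15*(22 + √(-45 + 12)/3)/(-4) + 0 = -15*(22 + √(-33)/3)*(-1)/4 + 0 = -15*(22 + (I*√33)/3)*(-1)/4 + 0 = -15*(22 + I*√33/3)*(-1)/4 + 0 = -15*(-11/2 - I*√33/12) + 0 = (165/2 + 5*I*√33/4) + 0 = 165/2 + 5*I*√33/4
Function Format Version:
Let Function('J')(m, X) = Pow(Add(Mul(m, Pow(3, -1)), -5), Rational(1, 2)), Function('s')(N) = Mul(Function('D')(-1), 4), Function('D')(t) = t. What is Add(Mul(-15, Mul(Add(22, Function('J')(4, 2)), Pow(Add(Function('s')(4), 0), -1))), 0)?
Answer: Add(Rational(165, 2), Mul(Rational(5, 4), I, Pow(33, Rational(1, 2)))) ≈ Add(82.500, Mul(7.1807, I))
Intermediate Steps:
Function('s')(N) = -4 (Function('s')(N) = Mul(-1, 4) = -4)
Function('J')(m, X) = Pow(Add(-5, Mul(Rational(1, 3), m)), Rational(1, 2)) (Function('J')(m, X) = Pow(Add(Mul(m, Rational(1, 3)), -5), Rational(1, 2)) = Pow(Add(Mul(Rational(1, 3), m), -5), Rational(1, 2)) = Pow(Add(-5, Mul(Rational(1, 3), m)), Rational(1, 2)))
Add(Mul(-15, Mul(Add(22, Function('J')(4, 2)), Pow(Add(Function('s')(4), 0), -1))), 0) = Add(Mul(-15, Mul(Add(22, Mul(Rational(1, 3), Pow(Add(-45, Mul(3, 4)), Rational(1, 2)))), Pow(Add(-4, 0), -1))), 0) = Add(Mul(-15, Mul(Add(22, Mul(Rational(1, 3), Pow(Add(-45, 12), Rational(1, 2)))), Pow(-4, -1))), 0) = Add(Mul(-15, Mul(Add(22, Mul(Rational(1, 3), Pow(-33, Rational(1, 2)))), Rational(-1, 4))), 0) = Add(Mul(-15, Mul(Add(22, Mul(Rational(1, 3), Mul(I, Pow(33, Rational(1, 2))))), Rational(-1, 4))), 0) = Add(Mul(-15, Mul(Add(22, Mul(Rational(1, 3), I, Pow(33, Rational(1, 2)))), Rational(-1, 4))), 0) = Add(Mul(-15, Add(Rational(-11, 2), Mul(Rational(-1, 12), I, Pow(33, Rational(1, 2))))), 0) = Add(Add(Rational(165, 2), Mul(Rational(5, 4), I, Pow(33, Rational(1, 2)))), 0) = Add(Rational(165, 2), Mul(Rational(5, 4), I, Pow(33, Rational(1, 2))))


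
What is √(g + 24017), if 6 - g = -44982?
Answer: √69005 ≈ 262.69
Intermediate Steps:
g = 44988 (g = 6 - 1*(-44982) = 6 + 44982 = 44988)
√(g + 24017) = √(44988 + 24017) = √69005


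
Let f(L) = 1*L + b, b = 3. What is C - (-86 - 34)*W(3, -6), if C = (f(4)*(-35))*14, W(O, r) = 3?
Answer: -3070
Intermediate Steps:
f(L) = 3 + L (f(L) = 1*L + 3 = L + 3 = 3 + L)
C = -3430 (C = ((3 + 4)*(-35))*14 = (7*(-35))*14 = -245*14 = -3430)
C - (-86 - 34)*W(3, -6) = -3430 - (-86 - 34)*3 = -3430 - (-120)*3 = -3430 - 1*(-360) = -3430 + 360 = -3070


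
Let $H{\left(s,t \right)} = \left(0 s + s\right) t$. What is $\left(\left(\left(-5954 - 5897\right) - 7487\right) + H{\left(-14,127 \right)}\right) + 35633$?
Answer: $14517$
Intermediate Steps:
$H{\left(s,t \right)} = s t$ ($H{\left(s,t \right)} = \left(0 + s\right) t = s t$)
$\left(\left(\left(-5954 - 5897\right) - 7487\right) + H{\left(-14,127 \right)}\right) + 35633 = \left(\left(\left(-5954 - 5897\right) - 7487\right) - 1778\right) + 35633 = \left(\left(-11851 - 7487\right) - 1778\right) + 35633 = \left(-19338 - 1778\right) + 35633 = -21116 + 35633 = 14517$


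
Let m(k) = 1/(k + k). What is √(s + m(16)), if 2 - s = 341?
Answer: I*√21694/8 ≈ 18.411*I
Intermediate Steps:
m(k) = 1/(2*k)
s = -339 (s = 2 - 1*341 = 2 - 341 = -339)
√(s + m(16)) = √(-339 + (½)/16) = √(-339 + (½)*(1/16)) = √(-339 + 1/32) = √(-10847/32) = I*√21694/8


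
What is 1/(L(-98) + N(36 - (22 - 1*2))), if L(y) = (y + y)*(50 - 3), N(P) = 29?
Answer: -1/9183 ≈ -0.00010890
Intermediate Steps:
L(y) = 94*y (L(y) = (2*y)*47 = 94*y)
1/(L(-98) + N(36 - (22 - 1*2))) = 1/(94*(-98) + 29) = 1/(-9212 + 29) = 1/(-9183) = -1/9183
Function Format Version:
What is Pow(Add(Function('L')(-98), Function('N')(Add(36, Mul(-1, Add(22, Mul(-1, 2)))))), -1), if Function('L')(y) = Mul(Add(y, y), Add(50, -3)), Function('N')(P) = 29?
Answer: Rational(-1, 9183) ≈ -0.00010890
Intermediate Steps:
Function('L')(y) = Mul(94, y) (Function('L')(y) = Mul(Mul(2, y), 47) = Mul(94, y))
Pow(Add(Function('L')(-98), Function('N')(Add(36, Mul(-1, Add(22, Mul(-1, 2)))))), -1) = Pow(Add(Mul(94, -98), 29), -1) = Pow(Add(-9212, 29), -1) = Pow(-9183, -1) = Rational(-1, 9183)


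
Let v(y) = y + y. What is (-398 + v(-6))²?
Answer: 168100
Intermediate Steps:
v(y) = 2*y
(-398 + v(-6))² = (-398 + 2*(-6))² = (-398 - 12)² = (-410)² = 168100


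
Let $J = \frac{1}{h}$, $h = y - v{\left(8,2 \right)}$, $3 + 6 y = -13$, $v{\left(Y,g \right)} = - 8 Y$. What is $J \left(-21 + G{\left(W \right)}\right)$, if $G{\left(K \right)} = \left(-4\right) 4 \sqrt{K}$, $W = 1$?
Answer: $- \frac{111}{184} \approx -0.60326$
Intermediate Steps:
$y = - \frac{8}{3}$ ($y = - \frac{1}{2} + \frac{1}{6} \left(-13\right) = - \frac{1}{2} - \frac{13}{6} = - \frac{8}{3} \approx -2.6667$)
$h = \frac{184}{3}$ ($h = - \frac{8}{3} - \left(-8\right) 8 = - \frac{8}{3} - -64 = - \frac{8}{3} + 64 = \frac{184}{3} \approx 61.333$)
$J = \frac{3}{184}$ ($J = \frac{1}{\frac{184}{3}} = \frac{3}{184} \approx 0.016304$)
$G{\left(K \right)} = - 16 \sqrt{K}$
$J \left(-21 + G{\left(W \right)}\right) = \frac{3 \left(-21 - 16 \sqrt{1}\right)}{184} = \frac{3 \left(-21 - 16\right)}{184} = \frac{3}{184} \left(-37\right) = - \frac{111}{184}$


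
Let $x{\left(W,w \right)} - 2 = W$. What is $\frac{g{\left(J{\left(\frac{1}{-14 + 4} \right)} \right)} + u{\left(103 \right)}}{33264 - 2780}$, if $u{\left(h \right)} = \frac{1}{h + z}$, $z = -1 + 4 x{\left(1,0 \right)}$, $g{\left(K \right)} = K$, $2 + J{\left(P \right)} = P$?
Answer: $- \frac{149}{2171985} \approx -6.8601 \cdot 10^{-5}$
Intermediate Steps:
$x{\left(W,w \right)} = 2 + W$
$J{\left(P \right)} = -2 + P$
$z = 11$ ($z = -1 + 4 \left(2 + 1\right) = -1 + 4 \cdot 3 = -1 + 12 = 11$)
$u{\left(h \right)} = \frac{1}{11 + h}$ ($u{\left(h \right)} = \frac{1}{h + 11} = \frac{1}{11 + h}$)
$\frac{g{\left(J{\left(\frac{1}{-14 + 4} \right)} \right)} + u{\left(103 \right)}}{33264 - 2780} = \frac{\left(-2 + \frac{1}{-14 + 4}\right) + \frac{1}{11 + 103}}{33264 - 2780} = \frac{\left(-2 + \frac{1}{-10}\right) + \frac{1}{114}}{30484} = \left(\left(-2 - \frac{1}{10}\right) + \frac{1}{114}\right) \frac{1}{30484} = \left(- \frac{21}{10} + \frac{1}{114}\right) \frac{1}{30484} = \left(- \frac{596}{285}\right) \frac{1}{30484} = - \frac{149}{2171985}$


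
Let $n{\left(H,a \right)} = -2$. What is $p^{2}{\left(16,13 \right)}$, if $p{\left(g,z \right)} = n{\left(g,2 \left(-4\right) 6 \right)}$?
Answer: $4$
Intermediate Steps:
$p{\left(g,z \right)} = -2$
$p^{2}{\left(16,13 \right)} = \left(-2\right)^{2} = 4$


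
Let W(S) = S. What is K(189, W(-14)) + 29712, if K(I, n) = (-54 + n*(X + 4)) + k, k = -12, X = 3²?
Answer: 29464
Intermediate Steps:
X = 9
K(I, n) = -66 + 13*n (K(I, n) = (-54 + n*(9 + 4)) - 12 = (-54 + n*13) - 12 = (-54 + 13*n) - 12 = -66 + 13*n)
K(189, W(-14)) + 29712 = (-66 + 13*(-14)) + 29712 = (-66 - 182) + 29712 = -248 + 29712 = 29464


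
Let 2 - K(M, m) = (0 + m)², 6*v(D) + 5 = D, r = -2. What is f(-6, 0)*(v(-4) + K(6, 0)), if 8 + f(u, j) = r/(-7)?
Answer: -27/7 ≈ -3.8571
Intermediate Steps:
v(D) = -⅚ + D/6
f(u, j) = -54/7 (f(u, j) = -8 - 2/(-7) = -8 - 2*(-⅐) = -8 + 2/7 = -54/7)
K(M, m) = 2 - m² (K(M, m) = 2 - (0 + m)² = 2 - m²)
f(-6, 0)*(v(-4) + K(6, 0)) = -54*((-⅚ + (⅙)*(-4)) + (2 - 1*0²))/7 = -54*((-⅚ - ⅔) + (2 - 1*0))/7 = -54*(-3/2 + (2 + 0))/7 = -54*(-3/2 + 2)/7 = -54/7*½ = -27/7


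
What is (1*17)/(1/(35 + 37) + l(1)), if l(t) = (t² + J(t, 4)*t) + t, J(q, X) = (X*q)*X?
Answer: 1224/1297 ≈ 0.94372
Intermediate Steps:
J(q, X) = q*X²
l(t) = t + 17*t² (l(t) = (t² + (t*4²)*t) + t = (t² + (t*16)*t) + t = (t² + (16*t)*t) + t = (t² + 16*t²) + t = 17*t² + t = t + 17*t²)
(1*17)/(1/(35 + 37) + l(1)) = (1*17)/(1/(35 + 37) + 1*(1 + 17*1)) = 17/(1/72 + 1*(1 + 17)) = 17/(1/72 + 1*18) = 17/(1/72 + 18) = 17/(1297/72) = 17*(72/1297) = 1224/1297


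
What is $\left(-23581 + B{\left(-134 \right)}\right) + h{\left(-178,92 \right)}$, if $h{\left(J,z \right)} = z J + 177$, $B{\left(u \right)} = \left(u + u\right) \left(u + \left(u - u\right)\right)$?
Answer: $-3868$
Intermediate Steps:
$B{\left(u \right)} = 2 u^{2}$ ($B{\left(u \right)} = 2 u \left(u + 0\right) = 2 u u = 2 u^{2}$)
$h{\left(J,z \right)} = 177 + J z$ ($h{\left(J,z \right)} = J z + 177 = 177 + J z$)
$\left(-23581 + B{\left(-134 \right)}\right) + h{\left(-178,92 \right)} = \left(-23581 + 2 \left(-134\right)^{2}\right) + \left(177 - 16376\right) = \left(-23581 + 2 \cdot 17956\right) + \left(177 - 16376\right) = \left(-23581 + 35912\right) - 16199 = 12331 - 16199 = -3868$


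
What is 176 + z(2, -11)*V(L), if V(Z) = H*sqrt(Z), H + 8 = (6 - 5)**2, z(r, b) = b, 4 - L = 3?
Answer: 253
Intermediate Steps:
L = 1 (L = 4 - 1*3 = 4 - 3 = 1)
H = -7 (H = -8 + (6 - 5)**2 = -8 + 1**2 = -8 + 1 = -7)
V(Z) = -7*sqrt(Z)
176 + z(2, -11)*V(L) = 176 - (-77)*sqrt(1) = 176 - (-77) = 176 - 11*(-7) = 176 + 77 = 253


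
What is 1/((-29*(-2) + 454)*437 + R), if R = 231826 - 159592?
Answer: 1/295978 ≈ 3.3786e-6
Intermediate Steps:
R = 72234
1/((-29*(-2) + 454)*437 + R) = 1/((-29*(-2) + 454)*437 + 72234) = 1/((58 + 454)*437 + 72234) = 1/(512*437 + 72234) = 1/(223744 + 72234) = 1/295978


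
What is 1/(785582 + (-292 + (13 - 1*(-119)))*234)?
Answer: 1/748142 ≈ 1.3366e-6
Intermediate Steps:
1/(785582 + (-292 + (13 - 1*(-119)))*234) = 1/(785582 + (-292 + (13 + 119))*234) = 1/(785582 + (-292 + 132)*234) = 1/(785582 - 160*234) = 1/(785582 - 37440) = 1/748142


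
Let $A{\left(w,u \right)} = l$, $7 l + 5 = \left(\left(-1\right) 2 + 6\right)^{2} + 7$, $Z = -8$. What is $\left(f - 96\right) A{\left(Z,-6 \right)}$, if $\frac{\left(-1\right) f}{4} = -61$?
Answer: $\frac{2664}{7} \approx 380.57$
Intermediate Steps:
$f = 244$ ($f = \left(-4\right) \left(-61\right) = 244$)
$l = \frac{18}{7}$ ($l = - \frac{5}{7} + \frac{\left(\left(-1\right) 2 + 6\right)^{2} + 7}{7} = - \frac{5}{7} + \frac{\left(-2 + 6\right)^{2} + 7}{7} = - \frac{5}{7} + \frac{4^{2} + 7}{7} = - \frac{5}{7} + \frac{16 + 7}{7} = - \frac{5}{7} + \frac{1}{7} \cdot 23 = - \frac{5}{7} + \frac{23}{7} = \frac{18}{7} \approx 2.5714$)
$A{\left(w,u \right)} = \frac{18}{7}$
$\left(f - 96\right) A{\left(Z,-6 \right)} = \left(244 - 96\right) \frac{18}{7} = 148 \cdot \frac{18}{7} = \frac{2664}{7}$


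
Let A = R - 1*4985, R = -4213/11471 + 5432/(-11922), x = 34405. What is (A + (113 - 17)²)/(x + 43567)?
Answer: 72313429708/1332904654083 ≈ 0.054253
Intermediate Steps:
R = -56268929/68378631 (R = -4213*1/11471 + 5432*(-1/11922) = -4213/11471 - 2716/5961 = -56268929/68378631 ≈ -0.82290)
A = -340923744464/68378631 (A = -56268929/68378631 - 1*4985 = -56268929/68378631 - 4985 = -340923744464/68378631 ≈ -4985.8)
(A + (113 - 17)²)/(x + 43567) = (-340923744464/68378631 + (113 - 17)²)/(34405 + 43567) = (-340923744464/68378631 + 96²)/77972 = (-340923744464/68378631 + 9216)*(1/77972) = (289253718832/68378631)*(1/77972) = 72313429708/1332904654083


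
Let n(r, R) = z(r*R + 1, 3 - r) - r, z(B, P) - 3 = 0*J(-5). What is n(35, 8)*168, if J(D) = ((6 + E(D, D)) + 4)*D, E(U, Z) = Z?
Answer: -5376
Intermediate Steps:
J(D) = D*(10 + D) (J(D) = ((6 + D) + 4)*D = (10 + D)*D = D*(10 + D))
z(B, P) = 3 (z(B, P) = 3 + 0*(-5*(10 - 5)) = 3 + 0*(-5*5) = 3 + 0*(-25) = 3 + 0 = 3)
n(r, R) = 3 - r
n(35, 8)*168 = (3 - 1*35)*168 = (3 - 35)*168 = -32*168 = -5376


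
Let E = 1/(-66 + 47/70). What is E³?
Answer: -343000/95632080517 ≈ -3.5867e-6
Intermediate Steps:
E = -70/4573 (E = 1/(-66 + 47*(1/70)) = 1/(-66 + 47/70) = 1/(-4573/70) = -70/4573 ≈ -0.015307)
E³ = (-70/4573)³ = -343000/95632080517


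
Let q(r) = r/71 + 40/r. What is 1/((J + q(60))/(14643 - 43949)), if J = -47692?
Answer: 3121089/5079037 ≈ 0.61450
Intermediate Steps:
q(r) = 40/r + r/71 (q(r) = r*(1/71) + 40/r = r/71 + 40/r = 40/r + r/71)
1/((J + q(60))/(14643 - 43949)) = 1/((-47692 + (40/60 + (1/71)*60))/(14643 - 43949)) = 1/((-47692 + (40*(1/60) + 60/71))/(-29306)) = 1/((-47692 + (⅔ + 60/71))*(-1/29306)) = 1/((-47692 + 322/213)*(-1/29306)) = 1/(-10158074/213*(-1/29306)) = 1/(5079037/3121089) = 3121089/5079037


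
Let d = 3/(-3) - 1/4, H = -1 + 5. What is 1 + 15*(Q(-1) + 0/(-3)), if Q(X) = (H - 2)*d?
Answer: -73/2 ≈ -36.500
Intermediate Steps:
H = 4
d = -5/4 (d = 3*(-⅓) - 1*¼ = -1 - ¼ = -5/4 ≈ -1.2500)
Q(X) = -5/2 (Q(X) = (4 - 2)*(-5/4) = 2*(-5/4) = -5/2)
1 + 15*(Q(-1) + 0/(-3)) = 1 + 15*(-5/2 + 0/(-3)) = 1 + 15*(-5/2 + 0*(-⅓)) = 1 + 15*(-5/2 + 0) = 1 + 15*(-5/2) = 1 - 75/2 = -73/2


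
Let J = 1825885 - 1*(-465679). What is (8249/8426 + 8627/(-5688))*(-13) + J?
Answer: 54914162252951/23963544 ≈ 2.2916e+6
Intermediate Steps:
J = 2291564 (J = 1825885 + 465679 = 2291564)
(8249/8426 + 8627/(-5688))*(-13) + J = (8249/8426 + 8627/(-5688))*(-13) + 2291564 = (8249*(1/8426) + 8627*(-1/5688))*(-13) + 2291564 = (8249/8426 - 8627/5688)*(-13) + 2291564 = -12885395/23963544*(-13) + 2291564 = 167510135/23963544 + 2291564 = 54914162252951/23963544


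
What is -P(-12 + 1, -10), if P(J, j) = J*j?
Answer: -110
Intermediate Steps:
-P(-12 + 1, -10) = -(-12 + 1)*(-10) = -(-11)*(-10) = -1*110 = -110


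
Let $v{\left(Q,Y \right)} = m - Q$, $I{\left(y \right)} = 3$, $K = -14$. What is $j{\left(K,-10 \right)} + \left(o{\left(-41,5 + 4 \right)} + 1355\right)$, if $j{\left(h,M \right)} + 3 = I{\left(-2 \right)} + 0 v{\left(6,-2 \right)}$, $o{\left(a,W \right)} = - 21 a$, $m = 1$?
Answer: $2216$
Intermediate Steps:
$v{\left(Q,Y \right)} = 1 - Q$
$j{\left(h,M \right)} = 0$ ($j{\left(h,M \right)} = -3 + \left(3 + 0 \left(1 - 6\right)\right) = -3 + \left(3 + 0 \left(-5\right)\right) = -3 + \left(3 + 0\right) = -3 + 3 = 0$)
$j{\left(K,-10 \right)} + \left(o{\left(-41,5 + 4 \right)} + 1355\right) = 0 + \left(\left(-21\right) \left(-41\right) + 1355\right) = 0 + \left(861 + 1355\right) = 0 + 2216 = 2216$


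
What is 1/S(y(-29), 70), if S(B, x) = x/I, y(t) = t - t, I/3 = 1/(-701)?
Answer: -3/49070 ≈ -6.1137e-5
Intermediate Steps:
I = -3/701 (I = 3/(-701) = 3*(-1/701) = -3/701 ≈ -0.0042796)
y(t) = 0
S(B, x) = -701*x/3 (S(B, x) = x/(-3/701) = x*(-701/3) = -701*x/3)
1/S(y(-29), 70) = 1/(-701/3*70) = 1/(-49070/3) = -3/49070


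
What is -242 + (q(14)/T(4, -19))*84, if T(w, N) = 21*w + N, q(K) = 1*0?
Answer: -242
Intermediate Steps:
q(K) = 0
T(w, N) = N + 21*w
-242 + (q(14)/T(4, -19))*84 = -242 + (0/(-19 + 21*4))*84 = -242 + (0/(-19 + 84))*84 = -242 + (0/65)*84 = -242 + (0*(1/65))*84 = -242 + 0*84 = -242 + 0 = -242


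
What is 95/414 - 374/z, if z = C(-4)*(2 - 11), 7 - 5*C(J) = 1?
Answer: 43295/1242 ≈ 34.859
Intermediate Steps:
C(J) = 6/5 (C(J) = 7/5 - ⅕*1 = 7/5 - ⅕ = 6/5)
z = -54/5 (z = 6*(2 - 11)/5 = (6/5)*(-9) = -54/5 ≈ -10.800)
95/414 - 374/z = 95/414 - 374/(-54/5) = 95*(1/414) - 374*(-5/54) = 95/414 + 935/27 = 43295/1242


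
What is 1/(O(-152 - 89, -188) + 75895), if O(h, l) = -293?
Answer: 1/75602 ≈ 1.3227e-5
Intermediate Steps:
1/(O(-152 - 89, -188) + 75895) = 1/(-293 + 75895) = 1/75602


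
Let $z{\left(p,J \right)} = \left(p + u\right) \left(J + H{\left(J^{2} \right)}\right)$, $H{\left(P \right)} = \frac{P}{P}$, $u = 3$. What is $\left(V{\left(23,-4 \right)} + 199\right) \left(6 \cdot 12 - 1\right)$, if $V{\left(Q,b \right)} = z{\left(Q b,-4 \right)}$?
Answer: $33086$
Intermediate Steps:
$H{\left(P \right)} = 1$
$z{\left(p,J \right)} = \left(1 + J\right) \left(3 + p\right)$ ($z{\left(p,J \right)} = \left(p + 3\right) \left(J + 1\right) = \left(3 + p\right) \left(1 + J\right) = \left(1 + J\right) \left(3 + p\right)$)
$V{\left(Q,b \right)} = -9 - 3 Q b$ ($V{\left(Q,b \right)} = 3 + Q b + 3 \left(-4\right) - 4 Q b = 3 + Q b - 12 - 4 Q b = -9 - 3 Q b$)
$\left(V{\left(23,-4 \right)} + 199\right) \left(6 \cdot 12 - 1\right) = \left(\left(-9 - 69 \left(-4\right)\right) + 199\right) \left(6 \cdot 12 - 1\right) = \left(\left(-9 + 276\right) + 199\right) \left(72 - 1\right) = \left(267 + 199\right) 71 = 466 \cdot 71 = 33086$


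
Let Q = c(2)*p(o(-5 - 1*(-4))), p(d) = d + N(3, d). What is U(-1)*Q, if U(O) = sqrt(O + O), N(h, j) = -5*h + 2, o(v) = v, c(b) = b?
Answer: -28*I*sqrt(2) ≈ -39.598*I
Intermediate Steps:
N(h, j) = 2 - 5*h
U(O) = sqrt(2)*sqrt(O) (U(O) = sqrt(2*O) = sqrt(2)*sqrt(O))
p(d) = -13 + d (p(d) = d + (2 - 5*3) = d + (2 - 15) = d - 13 = -13 + d)
Q = -28 (Q = 2*(-13 + (-5 - 1*(-4))) = 2*(-13 + (-5 + 4)) = 2*(-13 - 1) = 2*(-14) = -28)
U(-1)*Q = (sqrt(2)*sqrt(-1))*(-28) = (sqrt(2)*I)*(-28) = (I*sqrt(2))*(-28) = -28*I*sqrt(2)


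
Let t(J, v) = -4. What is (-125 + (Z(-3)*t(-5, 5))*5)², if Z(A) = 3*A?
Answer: 3025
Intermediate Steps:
(-125 + (Z(-3)*t(-5, 5))*5)² = (-125 + ((3*(-3))*(-4))*5)² = (-125 - 9*(-4)*5)² = (-125 + 36*5)² = (-125 + 180)² = 55² = 3025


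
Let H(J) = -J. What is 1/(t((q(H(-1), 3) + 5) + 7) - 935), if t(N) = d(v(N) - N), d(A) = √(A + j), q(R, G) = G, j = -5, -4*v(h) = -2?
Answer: -1870/1748489 - I*√78/1748489 ≈ -0.0010695 - 5.0511e-6*I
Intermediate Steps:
v(h) = ½ (v(h) = -¼*(-2) = ½)
d(A) = √(-5 + A) (d(A) = √(A - 5) = √(-5 + A))
t(N) = √(-9/2 - N) (t(N) = √(-5 + (½ - N)) = √(-9/2 - N))
1/(t((q(H(-1), 3) + 5) + 7) - 935) = 1/(√(-18 - 4*((3 + 5) + 7))/2 - 935) = 1/(√(-18 - 4*(8 + 7))/2 - 935) = 1/(√(-18 - 4*15)/2 - 935) = 1/(√(-18 - 60)/2 - 935) = 1/(√(-78)/2 - 935) = 1/((I*√78)/2 - 935) = 1/(I*√78/2 - 935) = 1/(-935 + I*√78/2)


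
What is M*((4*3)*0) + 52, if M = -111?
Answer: 52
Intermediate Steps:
M*((4*3)*0) + 52 = -111*4*3*0 + 52 = -1332*0 + 52 = -111*0 + 52 = 0 + 52 = 52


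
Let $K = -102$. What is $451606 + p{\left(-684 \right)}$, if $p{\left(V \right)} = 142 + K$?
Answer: $451646$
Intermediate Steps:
$p{\left(V \right)} = 40$ ($p{\left(V \right)} = 142 - 102 = 40$)
$451606 + p{\left(-684 \right)} = 451606 + 40 = 451646$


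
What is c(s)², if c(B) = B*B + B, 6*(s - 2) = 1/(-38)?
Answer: 96574885225/2702336256 ≈ 35.738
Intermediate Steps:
s = 455/228 (s = 2 + (⅙)/(-38) = 2 + (⅙)*(-1/38) = 2 - 1/228 = 455/228 ≈ 1.9956)
c(B) = B + B² (c(B) = B² + B = B + B²)
c(s)² = (455*(1 + 455/228)/228)² = ((455/228)*(683/228))² = (310765/51984)² = 96574885225/2702336256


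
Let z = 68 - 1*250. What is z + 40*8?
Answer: 138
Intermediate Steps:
z = -182 (z = 68 - 250 = -182)
z + 40*8 = -182 + 40*8 = -182 + 320 = 138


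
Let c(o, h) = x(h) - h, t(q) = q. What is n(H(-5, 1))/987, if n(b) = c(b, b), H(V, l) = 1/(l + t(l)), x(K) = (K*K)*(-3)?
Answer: -5/3948 ≈ -0.0012665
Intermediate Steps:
x(K) = -3*K² (x(K) = K²*(-3) = -3*K²)
H(V, l) = 1/(2*l) (H(V, l) = 1/(l + l) = 1/(2*l))
c(o, h) = -h - 3*h² (c(o, h) = -3*h² - h = -h - 3*h²)
n(b) = b*(-1 - 3*b)
n(H(-5, 1))/987 = (((½)/1)*(-1 - 3/(2*1)))/987 = (((½)*1)*(-1 - 3/2))*(1/987) = ((-1 - 3*½)/2)*(1/987) = ((-1 - 3/2)/2)*(1/987) = ((½)*(-5/2))*(1/987) = -5/4*1/987 = -5/3948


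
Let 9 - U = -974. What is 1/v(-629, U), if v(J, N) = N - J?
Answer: 1/1612 ≈ 0.00062035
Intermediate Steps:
U = 983 (U = 9 - 1*(-974) = 9 + 974 = 983)
1/v(-629, U) = 1/(983 - 1*(-629)) = 1/(983 + 629) = 1/1612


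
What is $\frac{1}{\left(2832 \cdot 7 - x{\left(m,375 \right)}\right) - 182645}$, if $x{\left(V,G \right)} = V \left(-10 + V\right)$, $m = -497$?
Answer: $- \frac{1}{414800} \approx -2.4108 \cdot 10^{-6}$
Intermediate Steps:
$\frac{1}{\left(2832 \cdot 7 - x{\left(m,375 \right)}\right) - 182645} = \frac{1}{\left(2832 \cdot 7 - - 497 \left(-10 - 497\right)\right) - 182645} = \frac{1}{\left(19824 - \left(-497\right) \left(-507\right)\right) - 182645} = \frac{1}{\left(19824 - 251979\right) - 182645} = \frac{1}{-232155 - 182645} = \frac{1}{-414800} = - \frac{1}{414800}$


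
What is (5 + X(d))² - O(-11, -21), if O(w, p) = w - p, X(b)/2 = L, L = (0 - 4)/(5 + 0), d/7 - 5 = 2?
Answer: 39/25 ≈ 1.5600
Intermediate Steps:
d = 49 (d = 35 + 7*2 = 35 + 14 = 49)
L = -⅘ (L = -4/5 = -4*⅕ = -⅘ ≈ -0.80000)
X(b) = -8/5 (X(b) = 2*(-⅘) = -8/5)
(5 + X(d))² - O(-11, -21) = (5 - 8/5)² - (-11 - 1*(-21)) = (17/5)² - (-11 + 21) = 289/25 - 1*10 = 289/25 - 10 = 39/25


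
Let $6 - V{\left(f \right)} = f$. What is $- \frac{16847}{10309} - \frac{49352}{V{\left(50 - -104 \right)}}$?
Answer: $\frac{126569103}{381433} \approx 331.83$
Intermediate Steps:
$V{\left(f \right)} = 6 - f$
$- \frac{16847}{10309} - \frac{49352}{V{\left(50 - -104 \right)}} = - \frac{16847}{10309} - \frac{49352}{6 - \left(50 - -104\right)} = \left(-16847\right) \frac{1}{10309} - \frac{49352}{6 - \left(50 + 104\right)} = - \frac{16847}{10309} - \frac{49352}{6 - 154} = - \frac{16847}{10309} - \frac{49352}{-148} = - \frac{16847}{10309} - - \frac{12338}{37} = - \frac{16847}{10309} + \frac{12338}{37} = \frac{126569103}{381433}$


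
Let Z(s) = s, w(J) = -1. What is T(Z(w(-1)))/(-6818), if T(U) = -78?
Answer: 39/3409 ≈ 0.011440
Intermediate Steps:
T(Z(w(-1)))/(-6818) = -78/(-6818) = -78*(-1/6818) = 39/3409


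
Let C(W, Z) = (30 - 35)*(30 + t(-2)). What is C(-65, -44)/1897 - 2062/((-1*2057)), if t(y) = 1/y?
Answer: 7216413/7804258 ≈ 0.92468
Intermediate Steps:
C(W, Z) = -295/2 (C(W, Z) = (30 - 35)*(30 + 1/(-2)) = -5*(30 - ½) = -5*59/2 = -295/2)
C(-65, -44)/1897 - 2062/((-1*2057)) = -295/2/1897 - 2062/((-1*2057)) = -295/2*1/1897 - 2062/(-2057) = -295/3794 - 2062*(-1/2057) = -295/3794 + 2062/2057 = 7216413/7804258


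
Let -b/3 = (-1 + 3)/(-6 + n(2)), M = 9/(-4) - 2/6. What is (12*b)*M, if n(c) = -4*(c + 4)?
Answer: -31/5 ≈ -6.2000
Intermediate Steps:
n(c) = -16 - 4*c (n(c) = -4*(4 + c) = -16 - 4*c)
M = -31/12 (M = 9*(-¼) - 2*⅙ = -9/4 - ⅓ = -31/12 ≈ -2.5833)
b = ⅕ (b = -3*(-1 + 3)/(-6 + (-16 - 4*2)) = -6/(-6 + (-16 - 8)) = -6/(-6 - 24) = -6/(-30) = -6*(-1)/30 = -3*(-1/15) = ⅕ ≈ 0.20000)
(12*b)*M = (12*(⅕))*(-31/12) = (12/5)*(-31/12) = -31/5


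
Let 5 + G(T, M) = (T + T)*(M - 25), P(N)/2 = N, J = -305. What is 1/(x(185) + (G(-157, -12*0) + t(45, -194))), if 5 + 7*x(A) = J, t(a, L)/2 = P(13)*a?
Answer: 7/70985 ≈ 9.8612e-5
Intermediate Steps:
P(N) = 2*N
t(a, L) = 52*a (t(a, L) = 2*((2*13)*a) = 2*(26*a) = 52*a)
G(T, M) = -5 + 2*T*(-25 + M) (G(T, M) = -5 + (T + T)*(M - 25) = -5 + (2*T)*(-25 + M) = -5 + 2*T*(-25 + M))
x(A) = -310/7 (x(A) = -5/7 + (⅐)*(-305) = -5/7 - 305/7 = -310/7)
1/(x(185) + (G(-157, -12*0) + t(45, -194))) = 1/(-310/7 + ((-5 - 50*(-157) + 2*(-12*0)*(-157)) + 52*45)) = 1/(-310/7 + ((-5 + 7850 + 2*0*(-157)) + 2340)) = 1/(-310/7 + ((-5 + 7850 + 0) + 2340)) = 1/(-310/7 + (7845 + 2340)) = 1/(-310/7 + 10185) = 1/(70985/7) = 7/70985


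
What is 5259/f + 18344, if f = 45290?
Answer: 830805019/45290 ≈ 18344.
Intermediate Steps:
5259/f + 18344 = 5259/45290 + 18344 = 830805019/45290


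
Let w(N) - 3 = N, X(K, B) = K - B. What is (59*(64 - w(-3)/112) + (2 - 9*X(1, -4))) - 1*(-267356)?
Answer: 271089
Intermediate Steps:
w(N) = 3 + N
(59*(64 - w(-3)/112) + (2 - 9*X(1, -4))) - 1*(-267356) = (59*(64 - (3 - 3)/112) + (2 - 9*(1 - 1*(-4)))) - 1*(-267356) = (59*(64 - 0/112) + (2 - 9*(1 + 4))) + 267356 = (59*(64 - 1*0) + (2 - 9*5)) + 267356 = (59*(64 + 0) + (2 - 45)) + 267356 = (59*64 - 43) + 267356 = (3776 - 43) + 267356 = 3733 + 267356 = 271089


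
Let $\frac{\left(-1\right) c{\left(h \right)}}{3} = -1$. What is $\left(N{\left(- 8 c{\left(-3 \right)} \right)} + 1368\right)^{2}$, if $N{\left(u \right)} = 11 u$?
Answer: $1218816$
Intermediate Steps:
$c{\left(h \right)} = 3$ ($c{\left(h \right)} = \left(-3\right) \left(-1\right) = 3$)
$\left(N{\left(- 8 c{\left(-3 \right)} \right)} + 1368\right)^{2} = \left(11 \left(\left(-8\right) 3\right) + 1368\right)^{2} = \left(11 \left(-24\right) + 1368\right)^{2} = \left(-264 + 1368\right)^{2} = 1104^{2} = 1218816$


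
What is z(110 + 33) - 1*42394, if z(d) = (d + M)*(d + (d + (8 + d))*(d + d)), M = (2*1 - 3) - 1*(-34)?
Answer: 14781558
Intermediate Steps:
M = 33 (M = (2 - 3) + 34 = -1 + 34 = 33)
z(d) = (33 + d)*(d + 2*d*(8 + 2*d)) (z(d) = (d + 33)*(d + (d + (8 + d))*(d + d)) = (33 + d)*(d + (8 + 2*d)*(2*d)) = (33 + d)*(d + 2*d*(8 + 2*d)))
z(110 + 33) - 1*42394 = (110 + 33)*(561 + 4*(110 + 33)² + 149*(110 + 33)) - 1*42394 = 143*(561 + 4*143² + 149*143) - 42394 = 143*(561 + 4*20449 + 21307) - 42394 = 143*(561 + 81796 + 21307) - 42394 = 143*103664 - 42394 = 14823952 - 42394 = 14781558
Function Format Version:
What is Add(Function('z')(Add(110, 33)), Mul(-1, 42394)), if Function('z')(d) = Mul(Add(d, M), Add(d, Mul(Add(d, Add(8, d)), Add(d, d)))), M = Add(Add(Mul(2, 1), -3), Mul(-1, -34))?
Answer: 14781558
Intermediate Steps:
M = 33 (M = Add(Add(2, -3), 34) = Add(-1, 34) = 33)
Function('z')(d) = Mul(Add(33, d), Add(d, Mul(2, d, Add(8, Mul(2, d))))) (Function('z')(d) = Mul(Add(d, 33), Add(d, Mul(Add(d, Add(8, d)), Add(d, d)))) = Mul(Add(33, d), Add(d, Mul(Add(8, Mul(2, d)), Mul(2, d)))) = Mul(Add(33, d), Add(d, Mul(2, d, Add(8, Mul(2, d))))))
Add(Function('z')(Add(110, 33)), Mul(-1, 42394)) = Add(Mul(Add(110, 33), Add(561, Mul(4, Pow(Add(110, 33), 2)), Mul(149, Add(110, 33)))), Mul(-1, 42394)) = Add(Mul(143, Add(561, Mul(4, Pow(143, 2)), Mul(149, 143))), -42394) = Add(Mul(143, Add(561, Mul(4, 20449), 21307)), -42394) = Add(Mul(143, Add(561, 81796, 21307)), -42394) = Add(Mul(143, 103664), -42394) = Add(14823952, -42394) = 14781558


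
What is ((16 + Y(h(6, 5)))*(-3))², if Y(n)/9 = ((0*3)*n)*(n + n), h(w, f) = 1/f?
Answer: 2304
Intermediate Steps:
h(w, f) = 1/f
Y(n) = 0 (Y(n) = 9*(((0*3)*n)*(n + n)) = 9*((0*n)*(2*n)) = 9*(0*(2*n)) = 9*0 = 0)
((16 + Y(h(6, 5)))*(-3))² = ((16 + 0)*(-3))² = (16*(-3))² = (-48)² = 2304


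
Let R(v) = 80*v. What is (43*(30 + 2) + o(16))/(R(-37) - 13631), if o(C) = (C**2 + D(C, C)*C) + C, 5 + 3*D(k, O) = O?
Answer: -5120/49773 ≈ -0.10287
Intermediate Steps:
D(k, O) = -5/3 + O/3
o(C) = C + C**2 + C*(-5/3 + C/3) (o(C) = (C**2 + (-5/3 + C/3)*C) + C = (C**2 + C*(-5/3 + C/3)) + C = C + C**2 + C*(-5/3 + C/3))
(43*(30 + 2) + o(16))/(R(-37) - 13631) = (43*(30 + 2) + (2/3)*16*(-1 + 2*16))/(80*(-37) - 13631) = (43*32 + (2/3)*16*(-1 + 32))/(-2960 - 13631) = (1376 + (2/3)*16*31)/(-16591) = (1376 + 992/3)*(-1/16591) = (5120/3)*(-1/16591) = -5120/49773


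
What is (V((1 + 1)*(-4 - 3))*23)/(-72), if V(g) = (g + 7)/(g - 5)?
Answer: -161/1368 ≈ -0.11769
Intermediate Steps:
V(g) = (7 + g)/(-5 + g)
(V((1 + 1)*(-4 - 3))*23)/(-72) = (((7 + (1 + 1)*(-4 - 3))/(-5 + (1 + 1)*(-4 - 3)))*23)/(-72) = (((7 + 2*(-7))/(-5 + 2*(-7)))*23)*(-1/72) = (((7 - 14)/(-5 - 14))*23)*(-1/72) = ((-7/(-19))*23)*(-1/72) = (-1/19*(-7)*23)*(-1/72) = ((7/19)*23)*(-1/72) = (161/19)*(-1/72) = -161/1368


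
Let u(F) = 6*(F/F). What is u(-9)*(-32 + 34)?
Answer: 12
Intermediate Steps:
u(F) = 6 (u(F) = 6*1 = 6)
u(-9)*(-32 + 34) = 6*(-32 + 34) = 6*2 = 12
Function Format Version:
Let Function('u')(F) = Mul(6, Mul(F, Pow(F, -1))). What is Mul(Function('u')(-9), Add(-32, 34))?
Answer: 12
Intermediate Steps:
Function('u')(F) = 6 (Function('u')(F) = Mul(6, 1) = 6)
Mul(Function('u')(-9), Add(-32, 34)) = Mul(6, Add(-32, 34)) = Mul(6, 2) = 12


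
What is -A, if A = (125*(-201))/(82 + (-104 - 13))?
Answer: -5025/7 ≈ -717.86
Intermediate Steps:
A = 5025/7 (A = -25125/(82 - 117) = -25125/(-35) = -25125*(-1/35) = 5025/7 ≈ 717.86)
-A = -1*5025/7 = -5025/7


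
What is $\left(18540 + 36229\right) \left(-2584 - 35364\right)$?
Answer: $-2078374012$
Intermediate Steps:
$\left(18540 + 36229\right) \left(-2584 - 35364\right) = 54769 \left(-37948\right) = -2078374012$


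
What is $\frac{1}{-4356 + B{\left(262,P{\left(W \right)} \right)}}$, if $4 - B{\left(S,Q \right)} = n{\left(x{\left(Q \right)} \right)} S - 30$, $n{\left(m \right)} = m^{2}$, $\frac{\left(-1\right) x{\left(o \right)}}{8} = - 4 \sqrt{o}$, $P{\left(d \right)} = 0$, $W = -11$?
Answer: $- \frac{1}{4322} \approx -0.00023137$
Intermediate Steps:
$x{\left(o \right)} = 32 \sqrt{o}$ ($x{\left(o \right)} = - 8 \left(- 4 \sqrt{o}\right) = 32 \sqrt{o}$)
$B{\left(S,Q \right)} = 34 - 1024 Q S$ ($B{\left(S,Q \right)} = 4 - \left(\left(32 \sqrt{Q}\right)^{2} S - 30\right) = 4 - \left(1024 Q S - 30\right) = 4 - \left(-30 + 1024 Q S\right) = 34 - 1024 Q S$)
$\frac{1}{-4356 + B{\left(262,P{\left(W \right)} \right)}} = \frac{1}{-4356 + \left(34 - 0 \cdot 262\right)} = \frac{1}{-4356 + \left(34 + 0\right)} = \frac{1}{-4356 + 34} = \frac{1}{-4322} = - \frac{1}{4322}$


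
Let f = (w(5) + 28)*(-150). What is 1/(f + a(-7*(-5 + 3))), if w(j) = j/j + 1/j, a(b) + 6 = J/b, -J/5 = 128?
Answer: -7/31022 ≈ -0.00022565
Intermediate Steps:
J = -640 (J = -5*128 = -640)
a(b) = -6 - 640/b
w(j) = 1 + 1/j
f = -4380 (f = ((1 + 5)/5 + 28)*(-150) = ((⅕)*6 + 28)*(-150) = (6/5 + 28)*(-150) = (146/5)*(-150) = -4380)
1/(f + a(-7*(-5 + 3))) = 1/(-4380 + (-6 - 640*(-1/(7*(-5 + 3))))) = 1/(-4380 + (-6 - 640/((-7*(-2))))) = 1/(-4380 + (-6 - 640/14)) = 1/(-4380 + (-6 - 640*1/14)) = 1/(-4380 + (-6 - 320/7)) = 1/(-4380 - 362/7) = 1/(-31022/7) = -7/31022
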